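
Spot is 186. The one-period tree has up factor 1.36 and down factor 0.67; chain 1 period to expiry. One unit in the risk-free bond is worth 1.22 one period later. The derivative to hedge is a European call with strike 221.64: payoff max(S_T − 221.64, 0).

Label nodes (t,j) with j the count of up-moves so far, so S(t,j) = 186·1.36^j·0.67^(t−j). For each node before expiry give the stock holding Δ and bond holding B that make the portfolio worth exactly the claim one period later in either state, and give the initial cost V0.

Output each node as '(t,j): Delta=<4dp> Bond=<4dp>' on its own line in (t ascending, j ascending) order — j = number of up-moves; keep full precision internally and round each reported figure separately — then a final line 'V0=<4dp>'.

(0,0): Delta=0.2440 Bond=-24.9280
V0=20.4633

No-arbitrage ⇒ martingale measure with p* = (R−d)/(u−d) = 0.7971.
Terminal values V(1,·): V(1,0)=0.0000, V(1,1)=31.3200
Node (0,0) S=186.0000: V=(p*·31.3200+(1−p*)·0.0000)/1.22=20.4633; Δ=(31.3200−0.0000)/(252.9600−124.6200)=0.2440; B=V−Δ·S=-24.9280
Each (Δ,B) replicates both successor values, so the strategy is self-financing and V0 is arbitrage-free.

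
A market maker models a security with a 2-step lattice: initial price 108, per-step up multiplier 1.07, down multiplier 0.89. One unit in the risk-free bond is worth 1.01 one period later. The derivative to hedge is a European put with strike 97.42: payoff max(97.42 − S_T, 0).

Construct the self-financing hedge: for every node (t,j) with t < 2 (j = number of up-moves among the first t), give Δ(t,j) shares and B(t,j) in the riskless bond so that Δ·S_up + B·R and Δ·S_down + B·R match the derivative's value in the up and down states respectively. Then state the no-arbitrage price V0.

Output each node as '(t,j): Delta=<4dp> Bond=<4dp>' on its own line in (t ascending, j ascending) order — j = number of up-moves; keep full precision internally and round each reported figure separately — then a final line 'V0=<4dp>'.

(0,0): Delta=-0.2016 Bond=23.0630
(1,0): Delta=-0.6862 Bond=69.8808
(1,1): Delta=0.0000 Bond=0.0000
V0=1.2933

No-arbitrage ⇒ martingale measure with p* = (R−d)/(u−d) = 0.6667.
Terminal payoffs: V(2,0)=11.8732, V(2,1)=0.0000, V(2,2)=0.0000
Node (1,0) S=96.1200: V=(p*·0.0000+(1−p*)·11.8732)/1.01=3.9185; Δ=(0.0000−11.8732)/(102.8484−85.5468)=-0.6862; B=V−Δ·S=69.8808
Node (1,1) S=115.5600: V=(p*·0.0000+(1−p*)·0.0000)/1.01=0.0000; Δ=(0.0000−0.0000)/(123.6492−102.8484)=0.0000; B=V−Δ·S=0.0000
Node (0,0) S=108.0000: V=(p*·0.0000+(1−p*)·3.9185)/1.01=1.2933; Δ=(0.0000−3.9185)/(115.5600−96.1200)=-0.2016; B=V−Δ·S=23.0630
The time-0 hedge costs 1.2933, which is the no-arbitrage price.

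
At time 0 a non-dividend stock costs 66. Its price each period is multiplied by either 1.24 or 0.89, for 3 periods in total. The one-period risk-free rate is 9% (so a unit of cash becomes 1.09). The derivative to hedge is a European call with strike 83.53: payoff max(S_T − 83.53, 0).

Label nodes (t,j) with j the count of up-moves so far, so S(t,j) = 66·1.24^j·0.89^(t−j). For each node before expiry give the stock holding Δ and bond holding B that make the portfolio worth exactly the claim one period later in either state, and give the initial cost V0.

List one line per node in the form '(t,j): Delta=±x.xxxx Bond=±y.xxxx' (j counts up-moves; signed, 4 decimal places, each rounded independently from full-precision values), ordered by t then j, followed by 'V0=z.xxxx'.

(0,0): Delta=0.5437 Bond=-27.5903
(1,0): Delta=0.1731 Bond=-8.3026
(1,1): Delta=0.7433 Bond=-46.4015
(2,0): Delta=0.0000 Bond=0.0000
(2,1): Delta=0.2663 Bond=-15.8372
(2,2): Delta=1.0000 Bond=-76.6330
V0=8.2964

Under the risk-neutral measure, an up-move has probability p* = (R−d)/(u−d) = 0.5714 and values discount at R = 1.09.
Terminal values V(3,·): V(3,0)=0.0000, V(3,1)=0.0000, V(3,2)=6.7886, V(3,3)=42.3072
  t=2,j=0: stock 52.2786 → up 64.8255 (V=0.0000), down 46.5280 (V=0.0000). Price 0.0000; hedge Δ=0.0000, bond B=0.0000.
  t=2,j=1: stock 72.8376 → up 90.3186 (V=6.7886), down 64.8255 (V=0.0000). Price 3.5589; hedge Δ=0.2663, bond B=-15.8372.
  t=2,j=2: stock 101.4816 → up 125.8372 (V=42.3072), down 90.3186 (V=6.7886). Price 24.8486; hedge Δ=1.0000, bond B=-76.6330.
  t=1,j=0: stock 58.7400 → up 72.8376 (V=3.5589), down 52.2786 (V=0.0000). Price 1.8657; hedge Δ=0.1731, bond B=-8.3026.
  t=1,j=1: stock 81.8400 → up 101.4816 (V=24.8486), down 72.8376 (V=3.5589). Price 14.4261; hedge Δ=0.7433, bond B=-46.4015.
  t=0,j=0: stock 66.0000 → up 81.8400 (V=14.4261), down 58.7400 (V=1.8657). Price 8.2964; hedge Δ=0.5437, bond B=-27.5903.
Self-financing check: at every node Δ·S+B equals the discounted successor values.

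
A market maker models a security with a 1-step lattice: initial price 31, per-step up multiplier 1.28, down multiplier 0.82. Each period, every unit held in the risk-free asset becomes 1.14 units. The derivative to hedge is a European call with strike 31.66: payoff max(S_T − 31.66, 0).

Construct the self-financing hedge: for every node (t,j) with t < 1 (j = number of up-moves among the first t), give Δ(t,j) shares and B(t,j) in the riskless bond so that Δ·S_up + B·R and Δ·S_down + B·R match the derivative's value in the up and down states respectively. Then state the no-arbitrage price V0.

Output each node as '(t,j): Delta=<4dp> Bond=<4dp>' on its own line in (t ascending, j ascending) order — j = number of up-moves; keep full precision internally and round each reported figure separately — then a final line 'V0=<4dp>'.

(0,0): Delta=0.5624 Bond=-12.5408
V0=4.8940

Since d<R<u, set p* = (R−d)/(u−d) = 0.6957; price each node as the discounted p*-expectation of its children.
At expiry t=1: V(1,0)=0.0000, V(1,1)=8.0200
(0,0): S=31.0000. Δ = (V_up−V_dn)/(S_up−S_dn) = (8.0200−0.0000)/(39.6800−25.4200) = 0.5624. V = [p*·8.0200 + (1−p*)·0.0000]/1.14 = 4.8940. B = V − Δ·S = -12.5408.
Self-financing check: at every node Δ·S+B equals the discounted successor values.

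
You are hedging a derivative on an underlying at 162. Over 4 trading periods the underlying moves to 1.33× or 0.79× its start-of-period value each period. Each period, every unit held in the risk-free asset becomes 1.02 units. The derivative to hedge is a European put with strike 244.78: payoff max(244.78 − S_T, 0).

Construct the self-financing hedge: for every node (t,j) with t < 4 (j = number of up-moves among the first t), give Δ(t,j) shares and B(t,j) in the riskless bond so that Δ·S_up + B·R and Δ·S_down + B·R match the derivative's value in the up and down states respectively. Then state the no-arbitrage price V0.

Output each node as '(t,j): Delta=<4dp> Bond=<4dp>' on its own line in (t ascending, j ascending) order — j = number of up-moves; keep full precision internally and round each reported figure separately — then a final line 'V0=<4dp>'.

The replicating-portfolio and risk-neutral prices coincide; use p* = (1.02−0.79)/(1.33−0.79) = 0.4259 for the latter.
Terminal values V(4,·): V(4,0)=181.6809, V(4,1)=138.5498, V(4,2)=65.9368, V(4,3)=0.0000, V(4,4)=0.0000
Node (3,0) S=79.8723: V=(p*·138.5498+(1−p*)·181.6809)/1.02=160.1081; Δ=(138.5498−181.6809)/(106.2302−63.0991)=-1.0000; B=V−Δ·S=239.9804
Node (3,1) S=134.4686: V=(p*·65.9368+(1−p*)·138.5498)/1.02=105.5118; Δ=(65.9368−138.5498)/(178.8432−106.2302)=-1.0000; B=V−Δ·S=239.9804
Node (3,2) S=226.3838: V=(p*·0.0000+(1−p*)·65.9368)/1.02=37.1104; Δ=(0.0000−65.9368)/(301.0905−178.8432)=-0.5394; B=V−Δ·S=159.2155
Node (3,3) S=381.1272: V=(p*·0.0000+(1−p*)·0.0000)/1.02=0.0000; Δ=(0.0000−0.0000)/(506.8992−301.0905)=0.0000; B=V−Δ·S=0.0000
Node (2,0) S=101.1042: V=(p*·105.5118+(1−p*)·160.1081)/1.02=134.1707; Δ=(105.5118−160.1081)/(134.4686−79.8723)=-1.0000; B=V−Δ·S=235.2749
Node (2,1) S=170.2134: V=(p*·37.1104+(1−p*)·105.5118)/1.02=74.8803; Δ=(37.1104−105.5118)/(226.3838−134.4686)=-0.7442; B=V−Δ·S=201.5496
Node (2,2) S=286.5618: V=(p*·0.0000+(1−p*)·37.1104)/1.02=20.8864; Δ=(0.0000−37.1104)/(381.1272−226.3838)=-0.2398; B=V−Δ·S=89.6093
Node (1,0) S=127.9800: V=(p*·74.8803+(1−p*)·134.1707)/1.02=106.7817; Δ=(74.8803−134.1707)/(170.2134−101.1042)=-0.8579; B=V−Δ·S=216.5788
Node (1,1) S=215.4600: V=(p*·20.8864+(1−p*)·74.8803)/1.02=50.8656; Δ=(20.8864−74.8803)/(286.5618−170.2134)=-0.4641; B=V−Δ·S=150.8542
Node (0,0) S=162.0000: V=(p*·50.8656+(1−p*)·106.7817)/1.02=81.3388; Δ=(50.8656−106.7817)/(215.4600−127.9800)=-0.6392; B=V−Δ·S=184.8873
Check: Δ(0,0)·S0 + B(0,0) = 81.3388 = V0.

(0,0): Delta=-0.6392 Bond=184.8873
(1,0): Delta=-0.8579 Bond=216.5788
(1,1): Delta=-0.4641 Bond=150.8542
(2,0): Delta=-1.0000 Bond=235.2749
(2,1): Delta=-0.7442 Bond=201.5496
(2,2): Delta=-0.2398 Bond=89.6093
(3,0): Delta=-1.0000 Bond=239.9804
(3,1): Delta=-1.0000 Bond=239.9804
(3,2): Delta=-0.5394 Bond=159.2155
(3,3): Delta=0.0000 Bond=0.0000
V0=81.3388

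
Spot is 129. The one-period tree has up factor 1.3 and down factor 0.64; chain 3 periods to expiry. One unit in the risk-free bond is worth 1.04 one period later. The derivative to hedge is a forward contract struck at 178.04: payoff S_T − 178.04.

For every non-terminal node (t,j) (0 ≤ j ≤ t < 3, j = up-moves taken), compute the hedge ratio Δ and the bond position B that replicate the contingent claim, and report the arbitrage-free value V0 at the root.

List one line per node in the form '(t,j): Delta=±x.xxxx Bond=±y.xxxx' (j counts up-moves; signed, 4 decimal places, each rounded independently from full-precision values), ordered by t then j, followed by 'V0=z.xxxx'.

Since d<R<u, set p* = (R−d)/(u−d) = 0.6061; price each node as the discounted p*-expectation of its children.
Terminal values V(3,·): V(3,0)=-144.2234, V(3,1)=-109.3501, V(3,2)=-38.5136, V(3,3)=105.3730
(2,0): S=52.8384. Δ = (V_up−V_dn)/(S_up−S_dn) = (-109.3501−-144.2234)/(68.6899−33.8166) = 1.0000. V = [p*·-109.3501 + (1−p*)·-144.2234]/1.04 = -118.3539. B = V − Δ·S = -171.1923.
(2,1): S=107.3280. Δ = (V_up−V_dn)/(S_up−S_dn) = (-38.5136−-109.3501)/(139.5264−68.6899) = 1.0000. V = [p*·-38.5136 + (1−p*)·-109.3501]/1.04 = -63.8643. B = V − Δ·S = -171.1923.
(2,2): S=218.0100. Δ = (V_up−V_dn)/(S_up−S_dn) = (105.3730−-38.5136)/(283.4130−139.5264) = 1.0000. V = [p*·105.3730 + (1−p*)·-38.5136]/1.04 = 46.8177. B = V − Δ·S = -171.1923.
(1,0): S=82.5600. Δ = (V_up−V_dn)/(S_up−S_dn) = (-63.8643−-118.3539)/(107.3280−52.8384) = 1.0000. V = [p*·-63.8643 + (1−p*)·-118.3539]/1.04 = -82.0480. B = V − Δ·S = -164.6080.
(1,1): S=167.7000. Δ = (V_up−V_dn)/(S_up−S_dn) = (46.8177−-63.8643)/(218.0100−107.3280) = 1.0000. V = [p*·46.8177 + (1−p*)·-63.8643]/1.04 = 3.0920. B = V − Δ·S = -164.6080.
(0,0): S=129.0000. Δ = (V_up−V_dn)/(S_up−S_dn) = (3.0920−-82.0480)/(167.7000−82.5600) = 1.0000. V = [p*·3.0920 + (1−p*)·-82.0480]/1.04 = -29.2769. B = V − Δ·S = -158.2769.
Root portfolio cost Δ·129+B reproduces V0=-29.2769.

(0,0): Delta=1.0000 Bond=-158.2769
(1,0): Delta=1.0000 Bond=-164.6080
(1,1): Delta=1.0000 Bond=-164.6080
(2,0): Delta=1.0000 Bond=-171.1923
(2,1): Delta=1.0000 Bond=-171.1923
(2,2): Delta=1.0000 Bond=-171.1923
V0=-29.2769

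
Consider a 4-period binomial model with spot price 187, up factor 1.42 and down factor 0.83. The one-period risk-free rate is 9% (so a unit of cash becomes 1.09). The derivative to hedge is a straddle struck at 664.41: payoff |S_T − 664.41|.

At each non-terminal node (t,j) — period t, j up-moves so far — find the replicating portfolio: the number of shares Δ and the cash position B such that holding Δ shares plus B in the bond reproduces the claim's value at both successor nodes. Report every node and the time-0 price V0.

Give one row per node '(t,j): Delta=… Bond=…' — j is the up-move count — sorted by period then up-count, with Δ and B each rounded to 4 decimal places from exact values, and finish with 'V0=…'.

(0,0): Delta=-0.8851 Bond=454.3254
(1,0): Delta=-1.0000 Bond=513.0464
(1,1): Delta=-0.7999 Bond=472.5821
(2,0): Delta=-1.0000 Bond=559.2206
(2,1): Delta=-1.0000 Bond=559.2206
(2,2): Delta=-0.6514 Bond=459.1338
(3,0): Delta=-1.0000 Bond=609.5505
(3,1): Delta=-1.0000 Bond=609.5505
(3,2): Delta=-1.0000 Bond=609.5505
(3,3): Delta=-0.3928 Bond=361.9895
V0=288.8094

Risk-neutral probability p* = (R−d)/(u−d) = (1.09−0.83)/(1.42−0.83) = 0.4407.
Terminal values V(4,·): V(4,0)=575.6629, V(4,1)=512.5777, V(4,2)=404.6487, V(4,3)=219.9991, V(4,4)=95.9075
Node (3,0) S=106.9242: V=(p*·512.5777+(1−p*)·575.6629)/1.09=502.6263; Δ=(512.5777−575.6629)/(151.8323−88.7471)=-1.0000; B=V−Δ·S=609.5505
Node (3,1) S=182.9305: V=(p*·404.6487+(1−p*)·512.5777)/1.09=426.6200; Δ=(404.6487−512.5777)/(259.7613−151.8323)=-1.0000; B=V−Δ·S=609.5505
Node (3,2) S=312.9654: V=(p*·219.9991+(1−p*)·404.6487)/1.09=296.5850; Δ=(219.9991−404.6487)/(444.4109−259.7613)=-1.0000; B=V−Δ·S=609.5505
Node (3,3) S=535.4349: V=(p*·95.9075+(1−p*)·219.9991)/1.09=151.6648; Δ=(95.9075−219.9991)/(760.3175−444.4109)=-0.3928; B=V−Δ·S=361.9895
Node (2,0) S=128.8243: V=(p*·426.6200+(1−p*)·502.6263)/1.09=430.3963; Δ=(426.6200−502.6263)/(182.9305−106.9242)=-1.0000; B=V−Δ·S=559.2206
Node (2,1) S=220.3982: V=(p*·296.5850+(1−p*)·426.6200)/1.09=338.8224; Δ=(296.5850−426.6200)/(312.9654−182.9305)=-1.0000; B=V−Δ·S=559.2206
Node (2,2) S=377.0668: V=(p*·151.6648+(1−p*)·296.5850)/1.09=213.5063; Δ=(151.6648−296.5850)/(535.4349−312.9654)=-0.6514; B=V−Δ·S=459.1338
Node (1,0) S=155.2100: V=(p*·338.8224+(1−p*)·430.3963)/1.09=357.8364; Δ=(338.8224−430.3963)/(220.3982−128.8243)=-1.0000; B=V−Δ·S=513.0464
Node (1,1) S=265.5400: V=(p*·213.5063+(1−p*)·338.8224)/1.09=260.1820; Δ=(213.5063−338.8224)/(377.0668−220.3982)=-0.7999; B=V−Δ·S=472.5821
Node (0,0) S=187.0000: V=(p*·260.1820+(1−p*)·357.8364)/1.09=288.8094; Δ=(260.1820−357.8364)/(265.5400−155.2100)=-0.8851; B=V−Δ·S=454.3254
Self-financing check: at every node Δ·S+B equals the discounted successor values.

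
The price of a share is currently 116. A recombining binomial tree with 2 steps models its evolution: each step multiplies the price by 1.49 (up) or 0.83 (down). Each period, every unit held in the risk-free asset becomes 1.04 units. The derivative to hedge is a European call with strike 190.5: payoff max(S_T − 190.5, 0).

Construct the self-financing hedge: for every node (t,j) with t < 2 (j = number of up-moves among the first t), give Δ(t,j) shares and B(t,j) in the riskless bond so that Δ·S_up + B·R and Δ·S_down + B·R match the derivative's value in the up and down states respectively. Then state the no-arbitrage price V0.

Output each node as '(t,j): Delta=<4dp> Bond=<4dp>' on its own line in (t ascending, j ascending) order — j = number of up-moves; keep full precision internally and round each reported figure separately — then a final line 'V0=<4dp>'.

(0,0): Delta=0.2679 Bond=-24.7983
(1,0): Delta=0.0000 Bond=0.0000
(1,1): Delta=0.5876 Bond=-81.0551
V0=6.2743

Since d<R<u, set p* = (R−d)/(u−d) = 0.3182; price each node as the discounted p*-expectation of its children.
Payoff layer (t=2): V(2,0)=0.0000, V(2,1)=0.0000, V(2,2)=67.0316
  t=1,j=0: stock 96.2800 → up 143.4572 (V=0.0000), down 79.9124 (V=0.0000). Price 0.0000; hedge Δ=0.0000, bond B=0.0000.
  t=1,j=1: stock 172.8400 → up 257.5316 (V=67.0316), down 143.4572 (V=0.0000). Price 20.5079; hedge Δ=0.5876, bond B=-81.0551.
  t=0,j=0: stock 116.0000 → up 172.8400 (V=20.5079), down 96.2800 (V=0.0000). Price 6.2743; hedge Δ=0.2679, bond B=-24.7983.
Self-financing check: at every node Δ·S+B equals the discounted successor values.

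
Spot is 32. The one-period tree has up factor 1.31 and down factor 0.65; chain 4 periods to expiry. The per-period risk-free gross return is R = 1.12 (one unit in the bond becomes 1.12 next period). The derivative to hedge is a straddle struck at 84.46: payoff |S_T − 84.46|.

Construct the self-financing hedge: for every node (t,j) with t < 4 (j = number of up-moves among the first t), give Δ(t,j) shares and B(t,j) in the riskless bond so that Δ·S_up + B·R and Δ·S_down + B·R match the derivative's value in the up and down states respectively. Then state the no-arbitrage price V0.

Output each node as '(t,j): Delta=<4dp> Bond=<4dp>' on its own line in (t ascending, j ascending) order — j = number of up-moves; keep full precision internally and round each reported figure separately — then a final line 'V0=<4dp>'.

(0,0): Delta=-0.7619 Bond=49.2548
(1,0): Delta=-1.0000 Bond=60.1170
(1,1): Delta=-0.7142 Bond=53.1637
(2,0): Delta=-1.0000 Bond=67.3310
(2,1): Delta=-1.0000 Bond=67.3310
(2,2): Delta=-0.6569 Bond=56.3951
(3,0): Delta=-1.0000 Bond=75.4107
(3,1): Delta=-1.0000 Bond=75.4107
(3,2): Delta=-1.0000 Bond=75.4107
(3,3): Delta=-0.5880 Bond=58.2111
V0=24.8726

The replicating-portfolio and risk-neutral prices coincide; use p* = (1.12−0.65)/(1.31−0.65) = 0.7121 for the latter.
Terminal payoffs: V(4,0)=78.7478, V(4,1)=72.9477, V(4,2)=61.2583, V(4,3)=37.6997, V(4,4)=9.7800
(3,0): S=8.7880. Δ = (V_up−V_dn)/(S_up−S_dn) = (72.9477−78.7478)/(11.5123−5.7122) = -1.0000. V = [p*·72.9477 + (1−p*)·78.7478]/1.12 = 66.6227. B = V − Δ·S = 75.4107.
(3,1): S=17.7112. Δ = (V_up−V_dn)/(S_up−S_dn) = (61.2583−72.9477)/(23.2017−11.5123) = -1.0000. V = [p*·61.2583 + (1−p*)·72.9477]/1.12 = 57.6995. B = V − Δ·S = 75.4107.
(3,2): S=35.6949. Δ = (V_up−V_dn)/(S_up−S_dn) = (37.6997−61.2583)/(46.7603−23.2017) = -1.0000. V = [p*·37.6997 + (1−p*)·61.2583]/1.12 = 39.7158. B = V − Δ·S = 75.4107.
(3,3): S=71.9389. Δ = (V_up−V_dn)/(S_up−S_dn) = (9.7800−37.6997)/(94.2400−46.7603) = -0.5880. V = [p*·9.7800 + (1−p*)·37.6997]/1.12 = 15.9085. B = V − Δ·S = 58.2111.
(2,0): S=13.5200. Δ = (V_up−V_dn)/(S_up−S_dn) = (57.6995−66.6227)/(17.7112−8.7880) = -1.0000. V = [p*·57.6995 + (1−p*)·66.6227]/1.12 = 53.8110. B = V − Δ·S = 67.3310.
(2,1): S=27.2480. Δ = (V_up−V_dn)/(S_up−S_dn) = (39.7158−57.6995)/(35.6949−17.7112) = -1.0000. V = [p*·39.7158 + (1−p*)·57.6995]/1.12 = 40.0830. B = V − Δ·S = 67.3310.
(2,2): S=54.9152. Δ = (V_up−V_dn)/(S_up−S_dn) = (15.9085−39.7158)/(71.9389−35.6949) = -0.6569. V = [p*·15.9085 + (1−p*)·39.7158]/1.12 = 20.3233. B = V − Δ·S = 56.3951.
(1,0): S=20.8000. Δ = (V_up−V_dn)/(S_up−S_dn) = (40.0830−53.8110)/(27.2480−13.5200) = -1.0000. V = [p*·40.0830 + (1−p*)·53.8110]/1.12 = 39.3170. B = V − Δ·S = 60.1170.
(1,1): S=41.9200. Δ = (V_up−V_dn)/(S_up−S_dn) = (20.3233−40.0830)/(54.9152−27.2480) = -0.7142. V = [p*·20.3233 + (1−p*)·40.0830]/1.12 = 23.2247. B = V − Δ·S = 53.1637.
(0,0): S=32.0000. Δ = (V_up−V_dn)/(S_up−S_dn) = (23.2247−39.3170)/(41.9200−20.8000) = -0.7619. V = [p*·23.2247 + (1−p*)·39.3170]/1.12 = 24.8726. B = V − Δ·S = 49.2548.
Root portfolio cost Δ·32+B reproduces V0=24.8726.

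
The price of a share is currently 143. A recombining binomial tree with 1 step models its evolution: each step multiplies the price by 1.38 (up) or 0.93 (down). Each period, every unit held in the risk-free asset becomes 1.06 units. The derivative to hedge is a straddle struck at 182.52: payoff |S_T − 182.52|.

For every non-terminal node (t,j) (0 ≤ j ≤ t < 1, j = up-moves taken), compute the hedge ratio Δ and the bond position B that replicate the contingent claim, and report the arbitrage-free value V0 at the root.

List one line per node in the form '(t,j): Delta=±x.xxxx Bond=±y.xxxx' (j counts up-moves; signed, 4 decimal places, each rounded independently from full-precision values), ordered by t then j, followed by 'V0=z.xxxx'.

(0,0): Delta=-0.5394 Bond=114.4000
V0=37.2667

Since d<R<u, set p* = (R−d)/(u−d) = 0.2889; price each node as the discounted p*-expectation of its children.
Terminal payoffs: V(1,0)=49.5300, V(1,1)=14.8200
(0,0): S=143.0000. Δ = (V_up−V_dn)/(S_up−S_dn) = (14.8200−49.5300)/(197.3400−132.9900) = -0.5394. V = [p*·14.8200 + (1−p*)·49.5300]/1.06 = 37.2667. B = V − Δ·S = 114.4000.
Each (Δ,B) replicates both successor values, so the strategy is self-financing and V0 is arbitrage-free.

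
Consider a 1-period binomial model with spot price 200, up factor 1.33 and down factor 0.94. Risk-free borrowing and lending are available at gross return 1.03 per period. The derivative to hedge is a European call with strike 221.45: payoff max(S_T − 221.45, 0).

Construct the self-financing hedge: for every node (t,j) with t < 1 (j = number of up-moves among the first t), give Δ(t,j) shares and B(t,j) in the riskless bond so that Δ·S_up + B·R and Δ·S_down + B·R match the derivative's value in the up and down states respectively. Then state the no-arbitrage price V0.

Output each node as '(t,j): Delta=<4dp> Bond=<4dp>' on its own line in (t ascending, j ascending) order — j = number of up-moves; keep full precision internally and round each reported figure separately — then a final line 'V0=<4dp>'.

Since d<R<u, set p* = (R−d)/(u−d) = 0.2308; price each node as the discounted p*-expectation of its children.
Terminal values V(1,·): V(1,0)=0.0000, V(1,1)=44.5500
  t=0,j=0: stock 200.0000 → up 266.0000 (V=44.5500), down 188.0000 (V=0.0000). Price 9.9813; hedge Δ=0.5712, bond B=-104.2494.
Each (Δ,B) replicates both successor values, so the strategy is self-financing and V0 is arbitrage-free.

(0,0): Delta=0.5712 Bond=-104.2494
V0=9.9813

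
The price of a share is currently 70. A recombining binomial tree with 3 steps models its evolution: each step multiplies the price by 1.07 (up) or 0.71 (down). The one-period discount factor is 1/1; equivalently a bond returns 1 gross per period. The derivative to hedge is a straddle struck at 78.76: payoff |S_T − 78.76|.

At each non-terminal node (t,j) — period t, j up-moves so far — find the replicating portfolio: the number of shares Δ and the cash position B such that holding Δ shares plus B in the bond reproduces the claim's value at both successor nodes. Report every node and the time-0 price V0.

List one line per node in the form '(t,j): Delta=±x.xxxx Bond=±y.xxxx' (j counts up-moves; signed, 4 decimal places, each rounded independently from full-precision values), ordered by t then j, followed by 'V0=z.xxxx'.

Risk-neutral probability p* = (R−d)/(u−d) = (1−0.71)/(1.07−0.71) = 0.8056.
Terminal values V(3,·): V(3,0)=53.7062, V(3,1)=41.0029, V(3,2)=21.8585, V(3,3)=6.9930
(2,0): S=35.2870. Δ = (V_up−V_dn)/(S_up−S_dn) = (41.0029−53.7062)/(37.7571−25.0538) = -1.0000. V = [p*·41.0029 + (1−p*)·53.7062]/1 = 43.4730. B = V − Δ·S = 78.7600.
(2,1): S=53.1790. Δ = (V_up−V_dn)/(S_up−S_dn) = (21.8585−41.0029)/(56.9015−37.7571) = -1.0000. V = [p*·21.8585 + (1−p*)·41.0029]/1 = 25.5810. B = V − Δ·S = 78.7600.
(2,2): S=80.1430. Δ = (V_up−V_dn)/(S_up−S_dn) = (6.9930−21.8585)/(85.7530−56.9015) = -0.5152. V = [p*·6.9930 + (1−p*)·21.8585]/1 = 9.8835. B = V − Δ·S = 51.1765.
(1,0): S=49.7000. Δ = (V_up−V_dn)/(S_up−S_dn) = (25.5810−43.4730)/(53.1790−35.2870) = -1.0000. V = [p*·25.5810 + (1−p*)·43.4730]/1 = 29.0600. B = V − Δ·S = 78.7600.
(1,1): S=74.9000. Δ = (V_up−V_dn)/(S_up−S_dn) = (9.8835−25.5810)/(80.1430−53.1790) = -0.5822. V = [p*·9.8835 + (1−p*)·25.5810]/1 = 12.9358. B = V − Δ·S = 56.5399.
(0,0): S=70.0000. Δ = (V_up−V_dn)/(S_up−S_dn) = (12.9358−29.0600)/(74.9000−49.7000) = -0.6398. V = [p*·12.9358 + (1−p*)·29.0600]/1 = 16.0711. B = V − Δ·S = 60.8605.
Self-financing check: at every node Δ·S+B equals the discounted successor values.

(0,0): Delta=-0.6398 Bond=60.8605
(1,0): Delta=-1.0000 Bond=78.7600
(1,1): Delta=-0.5822 Bond=56.5399
(2,0): Delta=-1.0000 Bond=78.7600
(2,1): Delta=-1.0000 Bond=78.7600
(2,2): Delta=-0.5152 Bond=51.1765
V0=16.0711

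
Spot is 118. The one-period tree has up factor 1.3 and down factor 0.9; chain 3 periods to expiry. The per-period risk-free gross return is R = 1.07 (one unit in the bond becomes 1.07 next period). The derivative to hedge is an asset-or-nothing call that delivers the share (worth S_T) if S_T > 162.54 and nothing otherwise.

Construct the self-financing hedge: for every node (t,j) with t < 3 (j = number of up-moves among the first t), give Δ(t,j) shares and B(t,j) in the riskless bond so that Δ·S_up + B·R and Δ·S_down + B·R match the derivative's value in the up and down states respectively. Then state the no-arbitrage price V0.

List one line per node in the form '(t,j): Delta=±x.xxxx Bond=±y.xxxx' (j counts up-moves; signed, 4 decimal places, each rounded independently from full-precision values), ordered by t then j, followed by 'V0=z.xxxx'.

(0,0): Delta=1.8899 Bond=-161.1125
(1,0): Delta=1.6782 Bond=-149.9047
(1,1): Delta=2.0882 Bond=-202.8122
(2,0): Delta=0.0000 Bond=0.0000
(2,1): Delta=3.2500 Bond=-377.4070
(2,2): Delta=1.0000 Bond=0.0000
V0=61.8938

Since d<R<u, set p* = (R−d)/(u−d) = 0.4250; price each node as the discounted p*-expectation of its children.
Terminal values V(3,·): V(3,0)=0.0000, V(3,1)=0.0000, V(3,2)=179.4780, V(3,3)=259.2460
Node (2,0) S=95.5800: V=(p*·0.0000+(1−p*)·0.0000)/1.07=0.0000; Δ=(0.0000−0.0000)/(124.2540−86.0220)=0.0000; B=V−Δ·S=0.0000
Node (2,1) S=138.0600: V=(p*·179.4780+(1−p*)·0.0000)/1.07=71.2880; Δ=(179.4780−0.0000)/(179.4780−124.2540)=3.2500; B=V−Δ·S=-377.4070
Node (2,2) S=199.4200: V=(p*·259.2460+(1−p*)·179.4780)/1.07=199.4200; Δ=(259.2460−179.4780)/(259.2460−179.4780)=1.0000; B=V−Δ·S=0.0000
Node (1,0) S=106.2000: V=(p*·71.2880+(1−p*)·0.0000)/1.07=28.3153; Δ=(71.2880−0.0000)/(138.0600−95.5800)=1.6782; B=V−Δ·S=-149.9047
Node (1,1) S=153.4000: V=(p*·199.4200+(1−p*)·71.2880)/1.07=117.5178; Δ=(199.4200−71.2880)/(199.4200−138.0600)=2.0882; B=V−Δ·S=-202.8122
Node (0,0) S=118.0000: V=(p*·117.5178+(1−p*)·28.3153)/1.07=61.8938; Δ=(117.5178−28.3153)/(153.4000−106.2000)=1.8899; B=V−Δ·S=-161.1125
Root portfolio cost Δ·118+B reproduces V0=61.8938.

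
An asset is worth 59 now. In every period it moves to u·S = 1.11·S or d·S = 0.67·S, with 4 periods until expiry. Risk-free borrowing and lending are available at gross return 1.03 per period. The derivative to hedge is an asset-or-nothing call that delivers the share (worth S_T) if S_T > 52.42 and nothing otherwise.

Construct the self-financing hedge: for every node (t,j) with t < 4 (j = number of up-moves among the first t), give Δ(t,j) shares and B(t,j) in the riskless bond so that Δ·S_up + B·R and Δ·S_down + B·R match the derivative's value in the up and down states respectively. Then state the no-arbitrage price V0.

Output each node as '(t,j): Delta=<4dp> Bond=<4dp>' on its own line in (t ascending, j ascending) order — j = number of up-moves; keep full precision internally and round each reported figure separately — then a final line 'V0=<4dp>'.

(0,0): Delta=1.3814 Bond=-26.7071
(1,0): Delta=1.9613 Bond=-50.4320
(1,1): Delta=1.3036 Bond=-22.4142
(2,0): Delta=0.0000 Bond=0.0000
(2,1): Delta=2.2244 Bond=-63.4882
(2,2): Delta=1.1801 Bond=-14.1085
(3,0): Delta=0.0000 Bond=0.0000
(3,1): Delta=0.0000 Bond=0.0000
(3,2): Delta=2.5227 Bond=-79.9246
(3,3): Delta=1.0000 Bond=0.0000
V0=54.7945

Risk-neutral probability p* = (R−d)/(u−d) = (1.03−0.67)/(1.11−0.67) = 0.8182.
At expiry t=4: V(4,0)=0.0000, V(4,1)=0.0000, V(4,2)=0.0000, V(4,3)=54.0625, V(4,4)=89.5662
Node (3,0) S=17.7450: V=(p*·0.0000+(1−p*)·0.0000)/1.03=0.0000; Δ=(0.0000−0.0000)/(19.6970−11.8892)=0.0000; B=V−Δ·S=0.0000
Node (3,1) S=29.3985: V=(p*·0.0000+(1−p*)·0.0000)/1.03=0.0000; Δ=(0.0000−0.0000)/(32.6323−19.6970)=0.0000; B=V−Δ·S=0.0000
Node (3,2) S=48.7049: V=(p*·54.0625+(1−p*)·0.0000)/1.03=42.9446; Δ=(54.0625−0.0000)/(54.0625−32.6323)=2.5227; B=V−Δ·S=-79.9246
Node (3,3) S=80.6902: V=(p*·89.5662+(1−p*)·54.0625)/1.03=80.6902; Δ=(89.5662−54.0625)/(89.5662−54.0625)=1.0000; B=V−Δ·S=0.0000
Node (2,0) S=26.4851: V=(p*·0.0000+(1−p*)·0.0000)/1.03=0.0000; Δ=(0.0000−0.0000)/(29.3985−17.7450)=0.0000; B=V−Δ·S=0.0000
Node (2,1) S=43.8783: V=(p*·42.9446+(1−p*)·0.0000)/1.03=34.1131; Δ=(42.9446−0.0000)/(48.7049−29.3985)=2.2244; B=V−Δ·S=-63.4882
Node (2,2) S=72.6939: V=(p*·80.6902+(1−p*)·42.9446)/1.03=71.6771; Δ=(80.6902−42.9446)/(80.6902−48.7049)=1.1801; B=V−Δ·S=-14.1085
Node (1,0) S=39.5300: V=(p*·34.1131+(1−p*)·0.0000)/1.03=27.0978; Δ=(34.1131−0.0000)/(43.8783−26.4851)=1.9613; B=V−Δ·S=-50.4320
Node (1,1) S=65.4900: V=(p*·71.6771+(1−p*)·34.1131)/1.03=62.9585; Δ=(71.6771−34.1131)/(72.6939−43.8783)=1.3036; B=V−Δ·S=-22.4142
Node (0,0) S=59.0000: V=(p*·62.9585+(1−p*)·27.0978)/1.03=54.7945; Δ=(62.9585−27.0978)/(65.4900−39.5300)=1.3814; B=V−Δ·S=-26.7071
Each (Δ,B) replicates both successor values, so the strategy is self-financing and V0 is arbitrage-free.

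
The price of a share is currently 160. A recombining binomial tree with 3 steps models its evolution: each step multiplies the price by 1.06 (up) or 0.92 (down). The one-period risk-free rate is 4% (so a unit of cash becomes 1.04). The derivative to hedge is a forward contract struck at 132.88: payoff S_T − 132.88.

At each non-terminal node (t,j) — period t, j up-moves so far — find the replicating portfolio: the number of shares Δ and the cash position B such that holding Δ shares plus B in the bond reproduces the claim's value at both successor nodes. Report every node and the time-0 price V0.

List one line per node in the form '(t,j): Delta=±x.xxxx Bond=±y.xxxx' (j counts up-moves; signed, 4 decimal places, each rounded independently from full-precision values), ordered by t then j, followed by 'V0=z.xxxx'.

The replicating-portfolio and risk-neutral prices coincide; use p* = (1.04−0.92)/(1.06−0.92) = 0.8571 for the latter.
Payoff layer (t=3): V(3,0)=-8.2899, V(3,1)=10.6694, V(3,2)=32.5139, V(3,3)=57.6826
(2,0): S=135.4240. Δ = (V_up−V_dn)/(S_up−S_dn) = (10.6694−-8.2899)/(143.5494−124.5901) = 1.0000. V = [p*·10.6694 + (1−p*)·-8.2899]/1.04 = 7.6548. B = V − Δ·S = -127.7692.
(2,1): S=156.0320. Δ = (V_up−V_dn)/(S_up−S_dn) = (32.5139−10.6694)/(165.3939−143.5494) = 1.0000. V = [p*·32.5139 + (1−p*)·10.6694]/1.04 = 28.2628. B = V − Δ·S = -127.7692.
(2,2): S=179.7760. Δ = (V_up−V_dn)/(S_up−S_dn) = (57.6826−32.5139)/(190.5626−165.3939) = 1.0000. V = [p*·57.6826 + (1−p*)·32.5139]/1.04 = 52.0068. B = V − Δ·S = -127.7692.
(1,0): S=147.2000. Δ = (V_up−V_dn)/(S_up−S_dn) = (28.2628−7.6548)/(156.0320−135.4240) = 1.0000. V = [p*·28.2628 + (1−p*)·7.6548]/1.04 = 24.3450. B = V − Δ·S = -122.8550.
(1,1): S=169.6000. Δ = (V_up−V_dn)/(S_up−S_dn) = (52.0068−28.2628)/(179.7760−156.0320) = 1.0000. V = [p*·52.0068 + (1−p*)·28.2628]/1.04 = 46.7450. B = V − Δ·S = -122.8550.
(0,0): S=160.0000. Δ = (V_up−V_dn)/(S_up−S_dn) = (46.7450−24.3450)/(169.6000−147.2000) = 1.0000. V = [p*·46.7450 + (1−p*)·24.3450]/1.04 = 41.8702. B = V − Δ·S = -118.1298.
Self-financing check: at every node Δ·S+B equals the discounted successor values.

(0,0): Delta=1.0000 Bond=-118.1298
(1,0): Delta=1.0000 Bond=-122.8550
(1,1): Delta=1.0000 Bond=-122.8550
(2,0): Delta=1.0000 Bond=-127.7692
(2,1): Delta=1.0000 Bond=-127.7692
(2,2): Delta=1.0000 Bond=-127.7692
V0=41.8702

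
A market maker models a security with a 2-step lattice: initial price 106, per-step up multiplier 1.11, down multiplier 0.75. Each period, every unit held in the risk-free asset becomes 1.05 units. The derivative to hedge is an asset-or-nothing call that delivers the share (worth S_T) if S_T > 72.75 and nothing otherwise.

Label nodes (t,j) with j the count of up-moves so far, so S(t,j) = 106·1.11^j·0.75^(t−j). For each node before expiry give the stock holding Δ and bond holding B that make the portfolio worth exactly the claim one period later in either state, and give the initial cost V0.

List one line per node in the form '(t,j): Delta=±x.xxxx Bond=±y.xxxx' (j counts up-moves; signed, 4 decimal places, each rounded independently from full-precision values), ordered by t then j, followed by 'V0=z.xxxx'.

(0,0): Delta=1.2480 Bond=-27.7920
(1,0): Delta=3.0833 Bond=-175.0893
(1,1): Delta=1.0000 Bond=0.0000
V0=104.4977

Risk-neutral probability p* = (R−d)/(u−d) = (1.05−0.75)/(1.11−0.75) = 0.8333.
At expiry t=2: V(2,0)=0.0000, V(2,1)=88.2450, V(2,2)=130.6026
(1,0): S=79.5000. Δ = (V_up−V_dn)/(S_up−S_dn) = (88.2450−0.0000)/(88.2450−59.6250) = 3.0833. V = [p*·88.2450 + (1−p*)·0.0000]/1.05 = 70.0357. B = V − Δ·S = -175.0893.
(1,1): S=117.6600. Δ = (V_up−V_dn)/(S_up−S_dn) = (130.6026−88.2450)/(130.6026−88.2450) = 1.0000. V = [p*·130.6026 + (1−p*)·88.2450]/1.05 = 117.6600. B = V − Δ·S = 0.0000.
(0,0): S=106.0000. Δ = (V_up−V_dn)/(S_up−S_dn) = (117.6600−70.0357)/(117.6600−79.5000) = 1.2480. V = [p*·117.6600 + (1−p*)·70.0357]/1.05 = 104.4977. B = V − Δ·S = -27.7920.
Each (Δ,B) replicates both successor values, so the strategy is self-financing and V0 is arbitrage-free.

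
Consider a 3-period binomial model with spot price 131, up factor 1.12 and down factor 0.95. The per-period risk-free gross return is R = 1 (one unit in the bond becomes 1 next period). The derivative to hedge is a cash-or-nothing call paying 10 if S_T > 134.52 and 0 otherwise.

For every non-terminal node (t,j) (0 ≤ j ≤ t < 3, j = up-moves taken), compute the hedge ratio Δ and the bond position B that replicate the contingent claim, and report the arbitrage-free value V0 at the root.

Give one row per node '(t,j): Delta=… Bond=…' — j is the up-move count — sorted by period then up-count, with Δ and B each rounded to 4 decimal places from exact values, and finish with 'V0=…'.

(0,0): Delta=0.1865 Bond=-22.3387
(1,0): Delta=0.1390 Bond=-16.4360
(1,1): Delta=0.2830 Bond=-36.5052
(2,0): Delta=0.0000 Bond=0.0000
(2,1): Delta=0.4220 Bond=-55.8824
(2,2): Delta=0.0000 Bond=10.0000
V0=2.0863

No-arbitrage ⇒ martingale measure with p* = (R−d)/(u−d) = 0.2941.
At expiry t=3: V(3,0)=0.0000, V(3,1)=0.0000, V(3,2)=10.0000, V(3,3)=10.0000
  t=2,j=0: stock 118.2275 → up 132.4148 (V=0.0000), down 112.3161 (V=0.0000). Price 0.0000; hedge Δ=0.0000, bond B=0.0000.
  t=2,j=1: stock 139.3840 → up 156.1101 (V=10.0000), down 132.4148 (V=0.0000). Price 2.9412; hedge Δ=0.4220, bond B=-55.8824.
  t=2,j=2: stock 164.3264 → up 184.0456 (V=10.0000), down 156.1101 (V=10.0000). Price 10.0000; hedge Δ=0.0000, bond B=10.0000.
  t=1,j=0: stock 124.4500 → up 139.3840 (V=2.9412), down 118.2275 (V=0.0000). Price 0.8651; hedge Δ=0.1390, bond B=-16.4360.
  t=1,j=1: stock 146.7200 → up 164.3264 (V=10.0000), down 139.3840 (V=2.9412). Price 5.0173; hedge Δ=0.2830, bond B=-36.5052.
  t=0,j=0: stock 131.0000 → up 146.7200 (V=5.0173), down 124.4500 (V=0.8651). Price 2.0863; hedge Δ=0.1865, bond B=-22.3387.
Root portfolio cost Δ·131+B reproduces V0=2.0863.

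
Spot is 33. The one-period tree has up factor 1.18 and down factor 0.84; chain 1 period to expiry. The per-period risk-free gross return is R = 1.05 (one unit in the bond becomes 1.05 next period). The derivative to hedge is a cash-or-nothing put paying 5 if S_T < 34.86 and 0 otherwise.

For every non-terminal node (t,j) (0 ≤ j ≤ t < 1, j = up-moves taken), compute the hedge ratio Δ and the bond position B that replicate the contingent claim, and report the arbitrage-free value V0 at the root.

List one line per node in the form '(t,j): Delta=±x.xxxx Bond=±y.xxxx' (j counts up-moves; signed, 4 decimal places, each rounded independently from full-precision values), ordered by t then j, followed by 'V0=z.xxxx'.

(0,0): Delta=-0.4456 Bond=16.5266
V0=1.8207

No-arbitrage ⇒ martingale measure with p* = (R−d)/(u−d) = 0.6176.
Payoff layer (t=1): V(1,0)=5.0000, V(1,1)=0.0000
Node (0,0) S=33.0000: V=(p*·0.0000+(1−p*)·5.0000)/1.05=1.8207; Δ=(0.0000−5.0000)/(38.9400−27.7200)=-0.4456; B=V−Δ·S=16.5266
Root portfolio cost Δ·33+B reproduces V0=1.8207.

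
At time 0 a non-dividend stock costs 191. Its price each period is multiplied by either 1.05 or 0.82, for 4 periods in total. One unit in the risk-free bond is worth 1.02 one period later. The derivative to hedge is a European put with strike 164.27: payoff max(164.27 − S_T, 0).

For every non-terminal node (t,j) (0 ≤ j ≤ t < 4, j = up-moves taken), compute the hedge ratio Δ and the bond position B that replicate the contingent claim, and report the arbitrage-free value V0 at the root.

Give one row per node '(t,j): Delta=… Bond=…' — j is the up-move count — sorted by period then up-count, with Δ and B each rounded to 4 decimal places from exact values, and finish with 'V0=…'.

No-arbitrage ⇒ martingale measure with p* = (R−d)/(u−d) = 0.8696.
Terminal payoffs: V(4,0)=77.9147, V(4,1)=53.6931, V(4,2)=22.6777, V(4,3)=0.0000, V(4,4)=0.0000
  t=3,j=0: stock 105.3113 → up 110.5769 (V=53.6931), down 86.3553 (V=77.9147). Price 55.7377; hedge Δ=-1.0000, bond B=161.0490.
  t=3,j=1: stock 134.8498 → up 141.5923 (V=22.6777), down 110.5769 (V=53.6931). Price 26.1992; hedge Δ=-1.0000, bond B=161.0490.
  t=3,j=2: stock 172.6736 → up 181.3072 (V=0.0000), down 141.5923 (V=22.6777). Price 2.9000; hedge Δ=-0.5710, bond B=101.4986.
  t=3,j=3: stock 221.1064 → up 232.1617 (V=0.0000), down 181.3072 (V=0.0000). Price 0.0000; hedge Δ=0.0000, bond B=0.0000.
  t=2,j=0: stock 128.4284 → up 134.8498 (V=26.1992), down 105.3113 (V=55.7377). Price 29.4628; hedge Δ=-1.0000, bond B=157.8912.
  t=2,j=1: stock 164.4510 → up 172.6736 (V=2.9000), down 134.8498 (V=26.1992). Price 5.8225; hedge Δ=-0.6160, bond B=107.1236.
  t=2,j=2: stock 210.5775 → up 221.1064 (V=0.0000), down 172.6736 (V=2.9000). Price 0.3708; hedge Δ=-0.0599, bond B=12.9794.
  t=1,j=0: stock 156.6200 → up 164.4510 (V=5.8225), down 128.4284 (V=29.4628). Price 8.7314; hedge Δ=-0.6563, bond B=111.5151.
  t=1,j=1: stock 200.5500 → up 210.5775 (V=0.3708), down 164.4510 (V=5.8225). Price 1.0607; hedge Δ=-0.1182, bond B=24.7638.
  t=0,j=0: stock 191.0000 → up 200.5500 (V=1.0607), down 156.6200 (V=8.7314). Price 2.0208; hedge Δ=-0.1746, bond B=35.3717.
Self-financing check: at every node Δ·S+B equals the discounted successor values.

(0,0): Delta=-0.1746 Bond=35.3717
(1,0): Delta=-0.6563 Bond=111.5151
(1,1): Delta=-0.1182 Bond=24.7638
(2,0): Delta=-1.0000 Bond=157.8912
(2,1): Delta=-0.6160 Bond=107.1236
(2,2): Delta=-0.0599 Bond=12.9794
(3,0): Delta=-1.0000 Bond=161.0490
(3,1): Delta=-1.0000 Bond=161.0490
(3,2): Delta=-0.5710 Bond=101.4986
(3,3): Delta=0.0000 Bond=0.0000
V0=2.0208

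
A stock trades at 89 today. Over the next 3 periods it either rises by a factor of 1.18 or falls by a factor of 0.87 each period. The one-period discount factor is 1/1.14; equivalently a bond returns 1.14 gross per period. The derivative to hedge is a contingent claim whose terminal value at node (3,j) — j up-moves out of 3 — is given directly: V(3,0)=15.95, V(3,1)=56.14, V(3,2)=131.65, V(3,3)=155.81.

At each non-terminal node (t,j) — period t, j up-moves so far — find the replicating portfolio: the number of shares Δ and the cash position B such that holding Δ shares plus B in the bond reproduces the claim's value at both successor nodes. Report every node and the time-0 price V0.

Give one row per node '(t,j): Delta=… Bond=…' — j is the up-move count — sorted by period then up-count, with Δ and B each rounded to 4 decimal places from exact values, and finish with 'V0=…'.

No-arbitrage ⇒ martingale measure with p* = (R−d)/(u−d) = 0.8710.
Terminal payoffs: V(3,0)=15.9500, V(3,1)=56.1400, V(3,2)=131.6500, V(3,3)=155.8100
Node (2,0) S=67.3641: V=(p*·56.1400+(1−p*)·15.9500)/1.14=44.6967; Δ=(56.1400−15.9500)/(79.4896−58.6068)=1.9245; B=V−Δ·S=-84.9485
Node (2,1) S=91.3674: V=(p*·131.6500+(1−p*)·56.1400)/1.14=106.9358; Δ=(131.6500−56.1400)/(107.8135−79.4896)=2.6659; B=V−Δ·S=-136.6449
Node (2,2) S=123.9236: V=(p*·155.8100+(1−p*)·131.6500)/1.14=133.9409; Δ=(155.8100−131.6500)/(146.2298−107.8135)=0.6289; B=V−Δ·S=56.0054
Node (1,0) S=77.4300: V=(p*·106.9358+(1−p*)·44.6967)/1.14=86.7587; Δ=(106.9358−44.6967)/(91.3674−67.3641)=2.5929; B=V−Δ·S=-114.0126
Node (1,1) S=105.0200: V=(p*·133.9409+(1−p*)·106.9358)/1.14=114.4354; Δ=(133.9409−106.9358)/(123.9236−91.3674)=0.8295; B=V−Δ·S=27.3222
Node (0,0) S=89.0000: V=(p*·114.4354+(1−p*)·86.7587)/1.14=97.2493; Δ=(114.4354−86.7587)/(105.0200−77.4300)=1.0031; B=V−Δ·S=7.9697
Each (Δ,B) replicates both successor values, so the strategy is self-financing and V0 is arbitrage-free.

(0,0): Delta=1.0031 Bond=7.9697
(1,0): Delta=2.5929 Bond=-114.0126
(1,1): Delta=0.8295 Bond=27.3222
(2,0): Delta=1.9245 Bond=-84.9485
(2,1): Delta=2.6659 Bond=-136.6449
(2,2): Delta=0.6289 Bond=56.0054
V0=97.2493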